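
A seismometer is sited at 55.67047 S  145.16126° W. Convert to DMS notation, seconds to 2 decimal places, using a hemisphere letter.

Lat: 0.670470° → 40.22820′; 0.22820 × 60 = 13.6920″
λ: 0.161260 × 60 = 9.67560′ → 9′, remainder × 60 = 40.5360″

55°40′13.69″ S, 145°09′40.54″ W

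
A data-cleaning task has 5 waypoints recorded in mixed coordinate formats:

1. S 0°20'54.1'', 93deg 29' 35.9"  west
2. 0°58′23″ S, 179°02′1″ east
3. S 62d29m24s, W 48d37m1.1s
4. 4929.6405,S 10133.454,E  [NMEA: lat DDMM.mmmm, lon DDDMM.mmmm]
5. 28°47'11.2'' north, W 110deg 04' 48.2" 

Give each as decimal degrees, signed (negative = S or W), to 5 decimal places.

Point 1:
  Lat: 20′ + 54.1″ = 20.90167′; 0 + 20.90167/60 = 0.348361
  S → negative
  Lon: 93° + 29/60 + 35.9/3600 = 93 + 0.483333 + 0.009972 = 93.493306
  W ⇒ negate
Point 2:
  Lat: 58′ + 23″ = 58.38333′; 0 + 58.38333/60 = 0.973056
  S → negative
  Lon: 179° + 2/60 + 1/3600 = 179 + 0.033333 + 0.000278 = 179.033611
  E ⇒ keep positive
Point 3:
  φ: 62° + 29/60 + 24/3600 = 62 + 0.483333 + 0.006667 = 62.490000
  S → negative
  Lon: 37′ + 1.1″ = 37.01833′; 48 + 37.01833/60 = 48.616972
  W → negative
Point 4:
  Latitude: degrees = first 2 digits = 49, minutes = 29.6405; 49 + 29.6405/60 = 49.494008
  S → negative
  Longitude: split at 3 digits → 101° and 33.454′; 101 + 33.454/60 = 101.557567
  E ⇒ keep positive
Point 5:
  Latitude: 47′ + 11.2″ = 47.18667′; 28 + 47.18667/60 = 28.786444
  N → positive
  λ: 4′ + 48.2″ = 4.80333′; 110 + 4.80333/60 = 110.080056
  hemisphere W, so the sign is −

1. -0.34836, -93.49331
2. -0.97306, 179.03361
3. -62.49000, -48.61697
4. -49.49401, 101.55757
5. 28.78644, -110.08006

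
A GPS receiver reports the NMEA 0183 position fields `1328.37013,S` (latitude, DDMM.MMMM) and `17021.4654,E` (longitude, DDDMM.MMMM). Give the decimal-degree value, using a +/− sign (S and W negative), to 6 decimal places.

-13.472836, 170.357757

Latitude: split at 2 digits → 13° and 28.37013′; 13 + 28.37013/60 = 13.4728355
S → negative
λ: split at 3 digits → 170° and 21.4654′; 170 + 21.4654/60 = 170.3577567
E → positive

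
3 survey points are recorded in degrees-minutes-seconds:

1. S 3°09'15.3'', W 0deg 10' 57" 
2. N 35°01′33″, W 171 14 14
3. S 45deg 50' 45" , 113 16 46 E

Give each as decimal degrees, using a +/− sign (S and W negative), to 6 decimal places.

1. -3.154250, -0.182500
2. 35.025833, -171.237222
3. -45.845833, 113.279444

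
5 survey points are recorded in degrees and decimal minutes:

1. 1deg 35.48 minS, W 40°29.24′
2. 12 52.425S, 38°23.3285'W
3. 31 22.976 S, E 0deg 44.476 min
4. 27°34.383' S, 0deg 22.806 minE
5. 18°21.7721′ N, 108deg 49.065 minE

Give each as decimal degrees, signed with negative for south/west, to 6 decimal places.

Point 1:
  Lat: 1 + 35.48/60 = 1.5913333
  S → negative
  Longitude: 40 + 29.24/60 = 40.4873333
  W ⇒ negate
Point 2:
  Latitude: 12 + 52.425/60 = 12.8737500
  S → negative
  Lon: 38 + 23.3285/60 = 38.3888083
  hemisphere W, so the sign is −
Point 3:
  Lat: 22.976′ = 0.382933°; total 31.3829333
  S → negative
  λ: 44.476′ = 0.741267°; total 0.7412667
  E → positive
Point 4:
  φ: 34.383′ = 0.573050°; total 27.5730500
  S → negative
  λ: 0 + 22.806/60 = 0.3801000
  E ⇒ keep positive
Point 5:
  φ: 18 + 21.7721/60 = 18.3628683
  N → positive
  Lon: 49.065′ = 0.817750°; total 108.8177500
  E ⇒ keep positive

1. -1.591333, -40.487333
2. -12.873750, -38.388808
3. -31.382933, 0.741267
4. -27.573050, 0.380100
5. 18.362868, 108.817750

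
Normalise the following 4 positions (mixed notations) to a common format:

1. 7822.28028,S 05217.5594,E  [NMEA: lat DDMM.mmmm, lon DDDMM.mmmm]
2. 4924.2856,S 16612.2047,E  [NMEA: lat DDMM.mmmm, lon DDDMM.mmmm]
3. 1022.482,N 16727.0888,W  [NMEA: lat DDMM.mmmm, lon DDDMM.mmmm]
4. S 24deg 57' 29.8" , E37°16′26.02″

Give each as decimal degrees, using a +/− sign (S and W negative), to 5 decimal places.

1. -78.37134, 52.29266
2. -49.40476, 166.20341
3. 10.37470, -167.45148
4. -24.95828, 37.27389

Point 1:
  Lat: split at 2 digits → 78° and 22.28028′; 78 + 22.28028/60 = 78.371338
  hemisphere S, so the sign is −
  Lon: degrees = first 3 digits = 52, minutes = 17.5594; 52 + 17.5594/60 = 52.292657
  E → positive
Point 2:
  Latitude: degrees = first 2 digits = 49, minutes = 24.2856; 49 + 24.2856/60 = 49.404760
  S → negative
  Longitude: split at 3 digits → 166° and 12.2047′; 166 + 12.2047/60 = 166.203412
  E → positive
Point 3:
  φ: split at 2 digits → 10° and 22.482′; 10 + 22.482/60 = 10.374700
  N ⇒ keep positive
  Longitude: degrees = first 3 digits = 167, minutes = 27.0888; 167 + 27.0888/60 = 167.451480
  W ⇒ negate
Point 4:
  Latitude: 24 + 57/60 + 29.8/3600 = 24.958278
  S ⇒ negate
  Lon: 37° + 16/60 + 26.02/3600 = 37 + 0.266667 + 0.007228 = 37.273894
  E → positive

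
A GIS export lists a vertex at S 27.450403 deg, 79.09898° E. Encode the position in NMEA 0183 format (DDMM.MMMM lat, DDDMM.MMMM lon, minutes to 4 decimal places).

φ: minutes = (27.450403 − 27) × 60 = 27.024180
Lon: 79° + 0.098980 × 60 = 79° 5.938800′

2727.0242,S / 07905.9388,E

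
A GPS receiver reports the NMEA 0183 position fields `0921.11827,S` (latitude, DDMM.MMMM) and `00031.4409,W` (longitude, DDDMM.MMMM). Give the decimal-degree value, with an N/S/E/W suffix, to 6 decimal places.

Lat: degrees = first 2 digits = 9, minutes = 21.11827; 9 + 21.11827/60 = 9.3519712
Lon: degrees = first 3 digits = 0, minutes = 31.4409; 0 + 31.4409/60 = 0.5240150

9.351971° S, 0.524015° W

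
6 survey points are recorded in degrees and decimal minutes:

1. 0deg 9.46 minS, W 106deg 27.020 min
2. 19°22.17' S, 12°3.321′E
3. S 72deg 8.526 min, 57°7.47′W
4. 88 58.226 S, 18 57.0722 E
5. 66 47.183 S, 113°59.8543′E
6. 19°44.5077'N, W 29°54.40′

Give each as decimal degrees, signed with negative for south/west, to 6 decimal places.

1. -0.157667, -106.450333
2. -19.369500, 12.055350
3. -72.142100, -57.124500
4. -88.970433, 18.951203
5. -66.786383, 113.997572
6. 19.741795, -29.906667

Point 1:
  Latitude: 9.46′ = 0.157667°; total 0.1576667
  hemisphere S, so the sign is −
  Lon: 106 + 27.02/60 = 106.4503333
  W → negative
Point 2:
  φ: 19 + 22.17/60 = 19.3695000
  S → negative
  λ: 12 + 3.321/60 = 12.0553500
  E ⇒ keep positive
Point 3:
  Latitude: 72 + 8.526/60 = 72.1421000
  S → negative
  λ: 7.47′ = 0.124500°; total 57.1245000
  hemisphere W, so the sign is −
Point 4:
  Latitude: 58.226′ = 0.970433°; total 88.9704333
  S ⇒ negate
  Longitude: 18 + 57.0722/60 = 18.9512033
  E ⇒ keep positive
Point 5:
  Lat: 47.183′ = 0.786383°; total 66.7863833
  hemisphere S, so the sign is −
  Longitude: 113 + 59.8543/60 = 113.9975717
  E ⇒ keep positive
Point 6:
  Lat: 44.5077′ = 0.741795°; total 19.7417950
  N → positive
  Longitude: 29 + 54.4/60 = 29.9066667
  W ⇒ negate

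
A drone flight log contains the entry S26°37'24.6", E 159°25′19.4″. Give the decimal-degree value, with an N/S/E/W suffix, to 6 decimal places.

φ: 37′ + 24.6″ = 37.41000′; 26 + 37.41000/60 = 26.6235000
Lon: 159° + 25/60 + 19.4/3600 = 159 + 0.416667 + 0.005389 = 159.4220556

26.623500° S, 159.422056° E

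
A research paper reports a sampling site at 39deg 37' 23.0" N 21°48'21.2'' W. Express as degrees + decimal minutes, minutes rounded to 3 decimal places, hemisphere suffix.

39° 37.383′ N, 21° 48.353′ W

φ: seconds/60 = 0.38333; minutes = 37 + 0.38333 = 37.38333
Longitude: seconds/60 = 0.35333; minutes = 48 + 0.35333 = 48.35333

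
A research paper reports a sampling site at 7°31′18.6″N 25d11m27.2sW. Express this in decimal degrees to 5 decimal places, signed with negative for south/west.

φ: 7° + 31/60 + 18.6/3600 = 7 + 0.516667 + 0.005167 = 7.521833
N → positive
Lon: 25° + 11/60 + 27.2/3600 = 25 + 0.183333 + 0.007556 = 25.190889
hemisphere W, so the sign is −

7.52183, -25.19089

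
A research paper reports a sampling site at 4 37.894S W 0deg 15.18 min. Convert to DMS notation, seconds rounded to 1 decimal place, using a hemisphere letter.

4°37′53.6″ S, 0°15′10.8″ W

Latitude: fractional minutes 0.89400 × 60 = 53.640″
Longitude: fractional minutes 0.18000 × 60 = 10.800″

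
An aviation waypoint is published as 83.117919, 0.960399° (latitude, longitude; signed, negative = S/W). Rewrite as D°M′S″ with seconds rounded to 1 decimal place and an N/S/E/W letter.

Latitude: 0.117919° → 7.07514′; 0.07514 × 60 = 4.508″
Longitude: whole degrees 0; 57.62394′ → 57′ and 37.436″

83°07′4.5″ N, 0°57′37.4″ E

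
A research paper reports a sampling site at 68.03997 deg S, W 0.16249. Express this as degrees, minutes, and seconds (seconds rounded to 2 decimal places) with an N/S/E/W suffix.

68°02′23.89″ S, 0°09′44.96″ W

Lat: 0.039970 × 60 = 2.39820′ → 2′, remainder × 60 = 23.8920″
λ: 0.162490° → 9.74940′; 0.74940 × 60 = 44.9640″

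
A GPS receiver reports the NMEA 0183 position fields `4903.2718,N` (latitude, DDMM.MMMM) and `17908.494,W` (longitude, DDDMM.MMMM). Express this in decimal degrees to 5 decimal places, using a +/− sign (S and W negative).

49.05453, -179.14157

Latitude: split at 2 digits → 49° and 3.2718′; 49 + 3.2718/60 = 49.054530
N → positive
λ: split at 3 digits → 179° and 8.494′; 179 + 8.494/60 = 179.141567
W → negative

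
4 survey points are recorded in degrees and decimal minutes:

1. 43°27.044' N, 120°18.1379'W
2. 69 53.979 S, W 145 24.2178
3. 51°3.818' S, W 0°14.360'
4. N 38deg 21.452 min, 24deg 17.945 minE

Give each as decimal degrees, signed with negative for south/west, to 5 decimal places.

1. 43.45073, -120.30230
2. -69.89965, -145.40363
3. -51.06363, -0.23933
4. 38.35753, 24.29908

Point 1:
  Latitude: 27.044′ = 0.450733°; total 43.450733
  N → positive
  λ: 18.1379′ = 0.302298°; total 120.302298
  hemisphere W, so the sign is −
Point 2:
  φ: 69 + 53.979/60 = 69.899650
  S → negative
  λ: 24.2178′ = 0.403630°; total 145.403630
  W ⇒ negate
Point 3:
  Lat: 51 + 3.818/60 = 51.063633
  S ⇒ negate
  Lon: 0 + 14.36/60 = 0.239333
  W ⇒ negate
Point 4:
  Latitude: 21.452′ = 0.357533°; total 38.357533
  N ⇒ keep positive
  λ: 24 + 17.945/60 = 24.299083
  E ⇒ keep positive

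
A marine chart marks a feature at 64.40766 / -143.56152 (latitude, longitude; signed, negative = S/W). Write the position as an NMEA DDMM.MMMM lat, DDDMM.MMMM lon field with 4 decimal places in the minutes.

6424.4596,N / 14333.6912,W

Latitude: fractional part 0.407660 → 24.459600 minutes
Longitude is negative → W; |value| = 143.561520
λ: fractional part 0.561520 → 33.691200 minutes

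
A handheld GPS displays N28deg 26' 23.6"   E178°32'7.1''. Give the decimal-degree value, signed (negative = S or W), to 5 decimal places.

Lat: 28° + 26/60 + 23.6/3600 = 28 + 0.433333 + 0.006556 = 28.439889
N → positive
Longitude: 178° + 32/60 + 7.1/3600 = 178 + 0.533333 + 0.001972 = 178.535306
E → positive

28.43989, 178.53531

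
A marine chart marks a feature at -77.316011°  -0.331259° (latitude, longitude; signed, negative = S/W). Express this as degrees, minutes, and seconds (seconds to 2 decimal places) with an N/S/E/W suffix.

77°18′57.64″ S, 0°19′52.53″ W

Latitude is negative → S; |value| = 77.316011
φ: 0.316011° → 18.96066′; 0.96066 × 60 = 57.6396″
Longitude is negative → W; |value| = 0.331259
Longitude: 0.331259° → 19.87554′; 0.87554 × 60 = 52.5324″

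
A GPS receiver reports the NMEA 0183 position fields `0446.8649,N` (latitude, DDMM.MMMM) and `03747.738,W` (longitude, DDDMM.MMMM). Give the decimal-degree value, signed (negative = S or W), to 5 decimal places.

4.78108, -37.79563

Lat: degrees = first 2 digits = 4, minutes = 46.8649; 4 + 46.8649/60 = 4.781082
N → positive
Longitude: degrees = first 3 digits = 37, minutes = 47.738; 37 + 47.738/60 = 37.795633
W → negative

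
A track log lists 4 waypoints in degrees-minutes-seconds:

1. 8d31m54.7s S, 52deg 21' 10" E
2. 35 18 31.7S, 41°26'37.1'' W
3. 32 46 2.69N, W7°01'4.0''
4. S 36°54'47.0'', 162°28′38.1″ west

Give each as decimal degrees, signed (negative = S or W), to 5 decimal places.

1. -8.53186, 52.35278
2. -35.30881, -41.44364
3. 32.76741, -7.01778
4. -36.91306, -162.47725

Point 1:
  φ: 8° + 31/60 + 54.7/3600 = 8 + 0.516667 + 0.015194 = 8.531861
  S ⇒ negate
  λ: 52° + 21/60 + 10/3600 = 52 + 0.350000 + 0.002778 = 52.352778
  E → positive
Point 2:
  φ: 35° + 18/60 + 31.7/3600 = 35 + 0.300000 + 0.008806 = 35.308806
  hemisphere S, so the sign is −
  λ: 41 + 26/60 + 37.1/3600 = 41.443639
  W → negative
Point 3:
  Latitude: 32 + 46/60 + 2.69/3600 = 32.767414
  N ⇒ keep positive
  Longitude: 1′ + 4″ = 1.06667′; 7 + 1.06667/60 = 7.017778
  W → negative
Point 4:
  φ: 54′ + 47″ = 54.78333′; 36 + 54.78333/60 = 36.913056
  hemisphere S, so the sign is −
  Longitude: 162 + 28/60 + 38.1/3600 = 162.477250
  hemisphere W, so the sign is −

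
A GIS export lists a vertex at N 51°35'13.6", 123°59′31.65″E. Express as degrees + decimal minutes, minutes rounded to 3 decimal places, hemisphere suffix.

φ: seconds/60 = 0.22667; minutes = 35 + 0.22667 = 35.22667
Lon: 59 + 31.65/60 = 59.52750′

51° 35.227′ N, 123° 59.528′ E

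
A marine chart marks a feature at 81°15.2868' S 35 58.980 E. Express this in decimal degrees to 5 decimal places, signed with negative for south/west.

Lat: 81 + 15.2868/60 = 81.254780
hemisphere S, so the sign is −
Longitude: 35 + 58.98/60 = 35.983000
E ⇒ keep positive

-81.25478, 35.98300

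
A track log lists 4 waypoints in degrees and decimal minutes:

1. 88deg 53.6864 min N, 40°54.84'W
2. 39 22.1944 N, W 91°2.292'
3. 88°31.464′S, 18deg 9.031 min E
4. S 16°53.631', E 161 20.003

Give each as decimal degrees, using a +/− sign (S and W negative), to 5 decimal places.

Point 1:
  Latitude: 53.6864′ = 0.894773°; total 88.894773
  N ⇒ keep positive
  λ: 40 + 54.84/60 = 40.914000
  W ⇒ negate
Point 2:
  φ: 22.1944′ = 0.369907°; total 39.369907
  N → positive
  Longitude: 91 + 2.292/60 = 91.038200
  hemisphere W, so the sign is −
Point 3:
  Latitude: 31.464′ = 0.524400°; total 88.524400
  hemisphere S, so the sign is −
  Lon: 9.031′ = 0.150517°; total 18.150517
  E ⇒ keep positive
Point 4:
  Lat: 53.631′ = 0.893850°; total 16.893850
  S ⇒ negate
  λ: 20.003′ = 0.333383°; total 161.333383
  E ⇒ keep positive

1. 88.89477, -40.91400
2. 39.36991, -91.03820
3. -88.52440, 18.15052
4. -16.89385, 161.33338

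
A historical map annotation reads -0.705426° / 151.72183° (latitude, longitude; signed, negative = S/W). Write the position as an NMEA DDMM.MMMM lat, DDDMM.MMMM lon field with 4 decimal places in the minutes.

0042.3256,S / 15143.3098,E

Latitude is negative → S; |value| = 0.705426
Lat: fractional part 0.705426 → 42.325560 minutes
Lon: minutes = (151.721830 − 151) × 60 = 43.309800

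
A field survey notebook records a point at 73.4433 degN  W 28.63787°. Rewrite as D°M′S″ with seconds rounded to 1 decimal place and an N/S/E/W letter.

Latitude: 0.443300° → 26.59800′; 0.59800 × 60 = 35.880″
λ: 0.637870 × 60 = 38.27220′ → 38′, remainder × 60 = 16.332″

73°26′35.9″ N, 28°38′16.3″ W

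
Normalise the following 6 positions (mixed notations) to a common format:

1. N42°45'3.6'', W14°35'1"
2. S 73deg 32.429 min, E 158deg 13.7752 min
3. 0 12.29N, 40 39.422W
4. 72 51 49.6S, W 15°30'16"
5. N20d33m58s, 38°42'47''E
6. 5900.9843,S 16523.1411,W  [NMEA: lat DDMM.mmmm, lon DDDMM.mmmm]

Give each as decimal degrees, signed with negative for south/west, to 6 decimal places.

1. 42.751000, -14.583611
2. -73.540483, 158.229587
3. 0.204833, -40.657033
4. -72.863778, -15.504444
5. 20.566111, 38.713056
6. -59.016405, -165.385685

Point 1:
  Latitude: 45′ + 3.6″ = 45.06000′; 42 + 45.06000/60 = 42.7510000
  N → positive
  Lon: 35′ + 1″ = 35.01667′; 14 + 35.01667/60 = 14.5836111
  hemisphere W, so the sign is −
Point 2:
  Lat: 73 + 32.429/60 = 73.5404833
  S → negative
  λ: 13.7752′ = 0.229587°; total 158.2295867
  E → positive
Point 3:
  Latitude: 12.29′ = 0.204833°; total 0.2048333
  N ⇒ keep positive
  Longitude: 40 + 39.422/60 = 40.6570333
  hemisphere W, so the sign is −
Point 4:
  Latitude: 72° + 51/60 + 49.6/3600 = 72 + 0.850000 + 0.013778 = 72.8637778
  hemisphere S, so the sign is −
  λ: 15 + 30/60 + 16/3600 = 15.5044444
  W → negative
Point 5:
  Lat: 20° + 33/60 + 58/3600 = 20 + 0.550000 + 0.016111 = 20.5661111
  N → positive
  Longitude: 42′ + 47″ = 42.78333′; 38 + 42.78333/60 = 38.7130556
  E ⇒ keep positive
Point 6:
  Lat: split at 2 digits → 59° and 0.9843′; 59 + 0.9843/60 = 59.0164050
  hemisphere S, so the sign is −
  Longitude: split at 3 digits → 165° and 23.1411′; 165 + 23.1411/60 = 165.3856850
  W ⇒ negate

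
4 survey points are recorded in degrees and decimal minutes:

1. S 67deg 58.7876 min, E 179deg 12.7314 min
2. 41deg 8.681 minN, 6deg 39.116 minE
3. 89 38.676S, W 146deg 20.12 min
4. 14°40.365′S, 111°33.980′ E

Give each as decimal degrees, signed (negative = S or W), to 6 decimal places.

Point 1:
  Lat: 67 + 58.7876/60 = 67.9797933
  S → negative
  Longitude: 179 + 12.7314/60 = 179.2121900
  E ⇒ keep positive
Point 2:
  Lat: 41 + 8.681/60 = 41.1446833
  N → positive
  λ: 39.116′ = 0.651933°; total 6.6519333
  E ⇒ keep positive
Point 3:
  φ: 89 + 38.676/60 = 89.6446000
  S → negative
  Longitude: 146 + 20.12/60 = 146.3353333
  W ⇒ negate
Point 4:
  Latitude: 40.365′ = 0.672750°; total 14.6727500
  hemisphere S, so the sign is −
  Lon: 33.98′ = 0.566333°; total 111.5663333
  E ⇒ keep positive

1. -67.979793, 179.212190
2. 41.144683, 6.651933
3. -89.644600, -146.335333
4. -14.672750, 111.566333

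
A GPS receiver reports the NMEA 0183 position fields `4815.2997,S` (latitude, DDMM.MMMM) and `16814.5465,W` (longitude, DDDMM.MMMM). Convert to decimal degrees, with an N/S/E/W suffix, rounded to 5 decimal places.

48.25500° S, 168.24244° W

Lat: degrees = first 2 digits = 48, minutes = 15.2997; 48 + 15.2997/60 = 48.254995
Lon: degrees = first 3 digits = 168, minutes = 14.5465; 168 + 14.5465/60 = 168.242442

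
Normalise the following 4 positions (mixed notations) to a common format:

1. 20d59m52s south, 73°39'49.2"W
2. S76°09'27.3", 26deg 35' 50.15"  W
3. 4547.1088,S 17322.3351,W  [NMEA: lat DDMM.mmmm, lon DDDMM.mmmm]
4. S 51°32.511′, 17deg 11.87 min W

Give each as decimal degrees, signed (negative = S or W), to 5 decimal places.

1. -20.99778, -73.66367
2. -76.15758, -26.59726
3. -45.78515, -173.37225
4. -51.54185, -17.19783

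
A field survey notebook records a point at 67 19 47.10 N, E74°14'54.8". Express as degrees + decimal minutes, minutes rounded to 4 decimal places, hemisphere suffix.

Latitude: seconds/60 = 0.78500; minutes = 19 + 0.78500 = 19.785000
Longitude: seconds/60 = 0.91333; minutes = 14 + 0.91333 = 14.913333

67° 19.7850′ N, 74° 14.9133′ E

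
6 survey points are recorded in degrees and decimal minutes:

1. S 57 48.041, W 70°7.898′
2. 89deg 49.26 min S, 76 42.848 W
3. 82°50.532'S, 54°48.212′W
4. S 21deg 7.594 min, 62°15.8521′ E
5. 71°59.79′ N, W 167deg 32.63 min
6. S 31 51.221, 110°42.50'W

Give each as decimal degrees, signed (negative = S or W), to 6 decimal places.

Point 1:
  Latitude: 48.041′ = 0.800683°; total 57.8006833
  S → negative
  λ: 7.898′ = 0.131633°; total 70.1316333
  W → negative
Point 2:
  Latitude: 49.26′ = 0.821000°; total 89.8210000
  hemisphere S, so the sign is −
  λ: 76 + 42.848/60 = 76.7141333
  W → negative
Point 3:
  Latitude: 82 + 50.532/60 = 82.8422000
  S → negative
  λ: 54 + 48.212/60 = 54.8035333
  W ⇒ negate
Point 4:
  Latitude: 7.594′ = 0.126567°; total 21.1265667
  hemisphere S, so the sign is −
  Longitude: 62 + 15.8521/60 = 62.2642017
  E ⇒ keep positive
Point 5:
  Latitude: 71 + 59.79/60 = 71.9965000
  N → positive
  Lon: 167 + 32.63/60 = 167.5438333
  hemisphere W, so the sign is −
Point 6:
  Latitude: 51.221′ = 0.853683°; total 31.8536833
  S → negative
  λ: 110 + 42.5/60 = 110.7083333
  hemisphere W, so the sign is −

1. -57.800683, -70.131633
2. -89.821000, -76.714133
3. -82.842200, -54.803533
4. -21.126567, 62.264202
5. 71.996500, -167.543833
6. -31.853683, -110.708333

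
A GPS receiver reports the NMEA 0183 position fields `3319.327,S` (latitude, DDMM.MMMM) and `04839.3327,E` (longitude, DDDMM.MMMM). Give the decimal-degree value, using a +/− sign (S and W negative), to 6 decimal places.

-33.322117, 48.655545

Latitude: degrees = first 2 digits = 33, minutes = 19.327; 33 + 19.327/60 = 33.3221167
S → negative
Lon: degrees = first 3 digits = 48, minutes = 39.3327; 48 + 39.3327/60 = 48.6555450
E → positive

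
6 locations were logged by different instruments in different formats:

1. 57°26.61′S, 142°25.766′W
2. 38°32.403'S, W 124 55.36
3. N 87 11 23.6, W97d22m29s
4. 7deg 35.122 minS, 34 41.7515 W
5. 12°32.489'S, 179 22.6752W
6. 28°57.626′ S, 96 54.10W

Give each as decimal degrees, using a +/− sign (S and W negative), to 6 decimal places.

Point 1:
  φ: 57 + 26.61/60 = 57.4435000
  S → negative
  Lon: 25.766′ = 0.429433°; total 142.4294333
  W → negative
Point 2:
  Latitude: 38 + 32.403/60 = 38.5400500
  hemisphere S, so the sign is −
  λ: 55.36′ = 0.922667°; total 124.9226667
  W ⇒ negate
Point 3:
  φ: 87° + 11/60 + 23.6/3600 = 87 + 0.183333 + 0.006556 = 87.1898889
  N ⇒ keep positive
  λ: 22′ + 29″ = 22.48333′; 97 + 22.48333/60 = 97.3747222
  hemisphere W, so the sign is −
Point 4:
  φ: 35.122′ = 0.585367°; total 7.5853667
  S → negative
  λ: 41.7515′ = 0.695858°; total 34.6958583
  hemisphere W, so the sign is −
Point 5:
  Latitude: 12 + 32.489/60 = 12.5414833
  S ⇒ negate
  Longitude: 22.6752′ = 0.377920°; total 179.3779200
  W → negative
Point 6:
  Lat: 57.626′ = 0.960433°; total 28.9604333
  S → negative
  Lon: 54.1′ = 0.901667°; total 96.9016667
  W ⇒ negate

1. -57.443500, -142.429433
2. -38.540050, -124.922667
3. 87.189889, -97.374722
4. -7.585367, -34.695858
5. -12.541483, -179.377920
6. -28.960433, -96.901667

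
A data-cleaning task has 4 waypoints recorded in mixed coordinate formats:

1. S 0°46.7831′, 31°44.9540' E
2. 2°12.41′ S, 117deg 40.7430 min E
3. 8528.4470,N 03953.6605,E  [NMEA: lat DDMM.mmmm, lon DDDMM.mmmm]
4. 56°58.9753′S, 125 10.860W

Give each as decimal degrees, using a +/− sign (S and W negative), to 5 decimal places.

1. -0.77972, 31.74923
2. -2.20683, 117.67905
3. 85.47412, 39.89434
4. -56.98292, -125.18100

Point 1:
  φ: 0 + 46.7831/60 = 0.779718
  hemisphere S, so the sign is −
  Lon: 31 + 44.954/60 = 31.749233
  E ⇒ keep positive
Point 2:
  φ: 12.41′ = 0.206833°; total 2.206833
  hemisphere S, so the sign is −
  λ: 117 + 40.743/60 = 117.679050
  E ⇒ keep positive
Point 3:
  Lat: split at 2 digits → 85° and 28.447′; 85 + 28.447/60 = 85.474117
  N ⇒ keep positive
  λ: degrees = first 3 digits = 39, minutes = 53.6605; 39 + 53.6605/60 = 39.894342
  E → positive
Point 4:
  φ: 56 + 58.9753/60 = 56.982922
  S ⇒ negate
  Longitude: 125 + 10.86/60 = 125.181000
  W ⇒ negate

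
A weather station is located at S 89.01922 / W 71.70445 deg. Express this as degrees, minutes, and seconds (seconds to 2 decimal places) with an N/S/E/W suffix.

89°01′9.19″ S, 71°42′16.02″ W

φ: 0.019220° → 1.15320′; 0.15320 × 60 = 9.1920″
Longitude: 0.704450 × 60 = 42.26700′ → 42′, remainder × 60 = 16.0200″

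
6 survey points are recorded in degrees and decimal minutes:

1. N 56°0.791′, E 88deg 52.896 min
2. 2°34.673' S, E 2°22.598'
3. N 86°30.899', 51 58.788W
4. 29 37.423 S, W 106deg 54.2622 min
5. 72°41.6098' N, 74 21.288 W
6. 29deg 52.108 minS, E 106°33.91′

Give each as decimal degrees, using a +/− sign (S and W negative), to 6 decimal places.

1. 56.013183, 88.881600
2. -2.577883, 2.376633
3. 86.514983, -51.979800
4. -29.623717, -106.904370
5. 72.693497, -74.354800
6. -29.868467, 106.565167

Point 1:
  Latitude: 56 + 0.791/60 = 56.0131833
  N ⇒ keep positive
  λ: 52.896′ = 0.881600°; total 88.8816000
  E ⇒ keep positive
Point 2:
  φ: 34.673′ = 0.577883°; total 2.5778833
  hemisphere S, so the sign is −
  Lon: 22.598′ = 0.376633°; total 2.3766333
  E ⇒ keep positive
Point 3:
  φ: 86 + 30.899/60 = 86.5149833
  N ⇒ keep positive
  Longitude: 58.788′ = 0.979800°; total 51.9798000
  W ⇒ negate
Point 4:
  φ: 37.423′ = 0.623717°; total 29.6237167
  S → negative
  Longitude: 54.2622′ = 0.904370°; total 106.9043700
  W → negative
Point 5:
  Latitude: 72 + 41.6098/60 = 72.6934967
  N ⇒ keep positive
  λ: 74 + 21.288/60 = 74.3548000
  W → negative
Point 6:
  φ: 52.108′ = 0.868467°; total 29.8684667
  hemisphere S, so the sign is −
  λ: 33.91′ = 0.565167°; total 106.5651667
  E ⇒ keep positive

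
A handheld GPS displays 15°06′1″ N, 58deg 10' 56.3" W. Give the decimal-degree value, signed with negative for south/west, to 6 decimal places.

Latitude: 15 + 6/60 + 1/3600 = 15.1002778
N → positive
Lon: 58 + 10/60 + 56.3/3600 = 58.1823056
W → negative

15.100278, -58.182306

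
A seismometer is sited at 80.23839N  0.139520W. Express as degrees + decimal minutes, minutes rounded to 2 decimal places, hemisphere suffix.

80° 14.30′ N, 0° 8.37′ W

Lat: minutes = (80.238390 − 80) × 60 = 14.3034
Lon: 0° + 0.139520 × 60 = 0° 8.3712′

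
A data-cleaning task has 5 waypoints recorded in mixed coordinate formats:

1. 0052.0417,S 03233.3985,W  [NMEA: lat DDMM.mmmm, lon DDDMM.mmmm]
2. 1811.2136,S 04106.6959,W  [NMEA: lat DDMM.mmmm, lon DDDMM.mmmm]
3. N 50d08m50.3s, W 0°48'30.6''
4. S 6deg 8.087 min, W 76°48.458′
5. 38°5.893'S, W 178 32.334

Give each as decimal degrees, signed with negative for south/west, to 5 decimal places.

1. -0.86736, -32.55664
2. -18.18689, -41.11160
3. 50.14731, -0.80850
4. -6.13478, -76.80763
5. -38.09822, -178.53890

Point 1:
  φ: degrees = first 2 digits = 0, minutes = 52.0417; 0 + 52.0417/60 = 0.867362
  S → negative
  Lon: split at 3 digits → 032° and 33.3985′; 32 + 33.3985/60 = 32.556642
  hemisphere W, so the sign is −
Point 2:
  φ: split at 2 digits → 18° and 11.2136′; 18 + 11.2136/60 = 18.186893
  S ⇒ negate
  λ: degrees = first 3 digits = 41, minutes = 6.6959; 41 + 6.6959/60 = 41.111598
  W → negative
Point 3:
  Latitude: 8′ + 50.3″ = 8.83833′; 50 + 8.83833/60 = 50.147306
  N ⇒ keep positive
  Lon: 0° + 48/60 + 30.6/3600 = 0 + 0.800000 + 0.008500 = 0.808500
  W → negative
Point 4:
  Lat: 8.087′ = 0.134783°; total 6.134783
  S ⇒ negate
  λ: 48.458′ = 0.807633°; total 76.807633
  W ⇒ negate
Point 5:
  Lat: 38 + 5.893/60 = 38.098217
  hemisphere S, so the sign is −
  Longitude: 32.334′ = 0.538900°; total 178.538900
  W ⇒ negate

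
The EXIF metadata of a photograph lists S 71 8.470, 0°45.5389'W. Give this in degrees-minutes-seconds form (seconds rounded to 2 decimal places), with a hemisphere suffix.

Latitude: fractional minutes 0.47000 × 60 = 28.2000″
Longitude: 45.53890′ → 45′ and 0.53890 × 60 = 32.3340″

71°08′28.20″ S, 0°45′32.33″ W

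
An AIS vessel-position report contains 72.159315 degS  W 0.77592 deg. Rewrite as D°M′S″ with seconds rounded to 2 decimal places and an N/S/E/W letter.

φ: 0.159315 × 60 = 9.55890′ → 9′, remainder × 60 = 33.5340″
Longitude: 0.775920 × 60 = 46.55520′ → 46′, remainder × 60 = 33.3120″

72°09′33.53″ S, 0°46′33.31″ W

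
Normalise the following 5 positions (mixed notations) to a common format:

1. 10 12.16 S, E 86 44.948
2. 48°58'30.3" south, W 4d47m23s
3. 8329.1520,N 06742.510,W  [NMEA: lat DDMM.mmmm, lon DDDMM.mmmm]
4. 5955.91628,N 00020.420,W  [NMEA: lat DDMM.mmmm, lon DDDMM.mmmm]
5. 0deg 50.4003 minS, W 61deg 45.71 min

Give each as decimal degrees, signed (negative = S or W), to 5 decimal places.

Point 1:
  φ: 12.16′ = 0.202667°; total 10.202667
  S ⇒ negate
  Longitude: 44.948′ = 0.749133°; total 86.749133
  E → positive
Point 2:
  Latitude: 48 + 58/60 + 30.3/3600 = 48.975083
  hemisphere S, so the sign is −
  λ: 47′ + 23″ = 47.38333′; 4 + 47.38333/60 = 4.789722
  W → negative
Point 3:
  Latitude: degrees = first 2 digits = 83, minutes = 29.152; 83 + 29.152/60 = 83.485867
  N → positive
  Lon: split at 3 digits → 067° and 42.51′; 67 + 42.51/60 = 67.708500
  W ⇒ negate
Point 4:
  Latitude: degrees = first 2 digits = 59, minutes = 55.91628; 59 + 55.91628/60 = 59.931938
  N ⇒ keep positive
  Lon: degrees = first 3 digits = 0, minutes = 20.42; 0 + 20.42/60 = 0.340333
  W ⇒ negate
Point 5:
  Latitude: 0 + 50.4003/60 = 0.840005
  S → negative
  Longitude: 45.71′ = 0.761833°; total 61.761833
  W → negative

1. -10.20267, 86.74913
2. -48.97508, -4.78972
3. 83.48587, -67.70850
4. 59.93194, -0.34033
5. -0.84001, -61.76183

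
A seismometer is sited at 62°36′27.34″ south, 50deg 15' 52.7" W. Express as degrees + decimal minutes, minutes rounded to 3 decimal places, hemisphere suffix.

Lat: seconds/60 = 0.45567; minutes = 36 + 0.45567 = 36.45567
Lon: 15 + 52.7/60 = 15.87833′

62° 36.456′ S, 50° 15.878′ W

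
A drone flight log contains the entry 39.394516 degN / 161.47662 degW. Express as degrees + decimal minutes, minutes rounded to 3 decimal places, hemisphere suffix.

39° 23.671′ N, 161° 28.597′ W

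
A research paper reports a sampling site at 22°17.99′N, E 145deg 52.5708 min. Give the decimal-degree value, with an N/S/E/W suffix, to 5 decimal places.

Lat: 17.99′ = 0.299833°; total 22.299833
Lon: 52.5708′ = 0.876180°; total 145.876180

22.29983° N, 145.87618° E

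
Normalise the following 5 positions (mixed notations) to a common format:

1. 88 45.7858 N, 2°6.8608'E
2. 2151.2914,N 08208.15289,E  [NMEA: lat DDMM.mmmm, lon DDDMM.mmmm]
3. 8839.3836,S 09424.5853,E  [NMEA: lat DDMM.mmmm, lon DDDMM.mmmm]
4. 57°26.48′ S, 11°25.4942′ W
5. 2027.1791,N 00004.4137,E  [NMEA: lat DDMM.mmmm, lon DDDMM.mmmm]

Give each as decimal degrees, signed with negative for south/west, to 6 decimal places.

1. 88.763097, 2.114347
2. 21.854857, 82.135882
3. -88.656393, 94.409755
4. -57.441333, -11.424903
5. 20.452985, 0.073562

Point 1:
  Latitude: 45.7858′ = 0.763097°; total 88.7630967
  N → positive
  Lon: 6.8608′ = 0.114347°; total 2.1143467
  E → positive
Point 2:
  Lat: split at 2 digits → 21° and 51.2914′; 21 + 51.2914/60 = 21.8548567
  N → positive
  λ: split at 3 digits → 082° and 8.15289′; 82 + 8.15289/60 = 82.1358815
  E ⇒ keep positive
Point 3:
  φ: split at 2 digits → 88° and 39.3836′; 88 + 39.3836/60 = 88.6563933
  S ⇒ negate
  Longitude: split at 3 digits → 094° and 24.5853′; 94 + 24.5853/60 = 94.4097550
  E → positive
Point 4:
  Lat: 26.48′ = 0.441333°; total 57.4413333
  S ⇒ negate
  λ: 25.4942′ = 0.424903°; total 11.4249033
  hemisphere W, so the sign is −
Point 5:
  Lat: split at 2 digits → 20° and 27.1791′; 20 + 27.1791/60 = 20.4529850
  N ⇒ keep positive
  Lon: split at 3 digits → 000° and 4.4137′; 0 + 4.4137/60 = 0.0735617
  E → positive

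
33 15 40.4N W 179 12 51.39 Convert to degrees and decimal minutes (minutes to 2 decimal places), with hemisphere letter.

Latitude: 15 + 40.4/60 = 15.6733′
Longitude: 12 + 51.39/60 = 12.8565′

33° 15.67′ N, 179° 12.86′ W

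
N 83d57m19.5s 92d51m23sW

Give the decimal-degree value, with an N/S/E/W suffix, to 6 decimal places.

83.955417° N, 92.856389° W

Lat: 83° + 57/60 + 19.5/3600 = 83 + 0.950000 + 0.005417 = 83.9554167
λ: 92 + 51/60 + 23/3600 = 92.8563889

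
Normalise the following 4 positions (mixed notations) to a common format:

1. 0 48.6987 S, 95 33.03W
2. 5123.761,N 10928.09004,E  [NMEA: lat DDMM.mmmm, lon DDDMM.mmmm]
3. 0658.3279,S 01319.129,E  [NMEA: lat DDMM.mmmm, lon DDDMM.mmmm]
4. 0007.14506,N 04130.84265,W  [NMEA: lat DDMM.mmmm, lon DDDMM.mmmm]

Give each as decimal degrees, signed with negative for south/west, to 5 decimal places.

1. -0.81165, -95.55050
2. 51.39602, 109.46817
3. -6.97213, 13.31882
4. 0.11908, -41.51404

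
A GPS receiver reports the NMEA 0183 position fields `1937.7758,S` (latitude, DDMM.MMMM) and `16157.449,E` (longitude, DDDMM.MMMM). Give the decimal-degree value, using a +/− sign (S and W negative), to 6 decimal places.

φ: degrees = first 2 digits = 19, minutes = 37.7758; 19 + 37.7758/60 = 19.6295967
S ⇒ negate
Longitude: split at 3 digits → 161° and 57.449′; 161 + 57.449/60 = 161.9574833
E ⇒ keep positive

-19.629597, 161.957483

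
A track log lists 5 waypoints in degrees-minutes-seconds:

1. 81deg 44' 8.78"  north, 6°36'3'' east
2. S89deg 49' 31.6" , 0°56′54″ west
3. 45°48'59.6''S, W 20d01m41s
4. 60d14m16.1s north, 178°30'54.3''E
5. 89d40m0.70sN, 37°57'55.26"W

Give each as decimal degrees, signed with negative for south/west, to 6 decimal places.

1. 81.735772, 6.600833
2. -89.825444, -0.948333
3. -45.816556, -20.028056
4. 60.237806, 178.515083
5. 89.666861, -37.965350

Point 1:
  Latitude: 44′ + 8.78″ = 44.14633′; 81 + 44.14633/60 = 81.7357722
  N → positive
  Longitude: 6° + 36/60 + 3/3600 = 6 + 0.600000 + 0.000833 = 6.6008333
  E → positive
Point 2:
  φ: 89° + 49/60 + 31.6/3600 = 89 + 0.816667 + 0.008778 = 89.8254444
  S ⇒ negate
  Lon: 0° + 56/60 + 54/3600 = 0 + 0.933333 + 0.015000 = 0.9483333
  W → negative
Point 3:
  Latitude: 45° + 48/60 + 59.6/3600 = 45 + 0.800000 + 0.016556 = 45.8165556
  S ⇒ negate
  Lon: 1′ + 41″ = 1.68333′; 20 + 1.68333/60 = 20.0280556
  hemisphere W, so the sign is −
Point 4:
  φ: 60 + 14/60 + 16.1/3600 = 60.2378056
  N ⇒ keep positive
  Longitude: 178 + 30/60 + 54.3/3600 = 178.5150833
  E ⇒ keep positive
Point 5:
  Latitude: 40′ + 0.7″ = 40.01167′; 89 + 40.01167/60 = 89.6668611
  N ⇒ keep positive
  λ: 37 + 57/60 + 55.26/3600 = 37.9653500
  W ⇒ negate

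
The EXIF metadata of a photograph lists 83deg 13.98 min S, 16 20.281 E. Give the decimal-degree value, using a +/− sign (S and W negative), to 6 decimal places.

-83.233000, 16.338017

Latitude: 13.98′ = 0.233000°; total 83.2330000
S → negative
Longitude: 20.281′ = 0.338017°; total 16.3380167
E → positive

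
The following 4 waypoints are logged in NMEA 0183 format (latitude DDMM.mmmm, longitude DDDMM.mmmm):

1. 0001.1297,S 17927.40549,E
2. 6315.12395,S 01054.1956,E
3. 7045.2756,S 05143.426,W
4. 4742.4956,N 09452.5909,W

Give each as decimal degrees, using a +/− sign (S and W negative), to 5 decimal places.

Point 1:
  Latitude: degrees = first 2 digits = 0, minutes = 1.1297; 0 + 1.1297/60 = 0.018828
  hemisphere S, so the sign is −
  λ: split at 3 digits → 179° and 27.40549′; 179 + 27.40549/60 = 179.456758
  E ⇒ keep positive
Point 2:
  Latitude: degrees = first 2 digits = 63, minutes = 15.12395; 63 + 15.12395/60 = 63.252066
  S → negative
  Lon: degrees = first 3 digits = 10, minutes = 54.1956; 10 + 54.1956/60 = 10.903260
  E ⇒ keep positive
Point 3:
  Latitude: split at 2 digits → 70° and 45.2756′; 70 + 45.2756/60 = 70.754593
  S → negative
  λ: degrees = first 3 digits = 51, minutes = 43.426; 51 + 43.426/60 = 51.723767
  W → negative
Point 4:
  Lat: degrees = first 2 digits = 47, minutes = 42.4956; 47 + 42.4956/60 = 47.708260
  N ⇒ keep positive
  Longitude: split at 3 digits → 094° and 52.5909′; 94 + 52.5909/60 = 94.876515
  hemisphere W, so the sign is −

1. -0.01883, 179.45676
2. -63.25207, 10.90326
3. -70.75459, -51.72377
4. 47.70826, -94.87652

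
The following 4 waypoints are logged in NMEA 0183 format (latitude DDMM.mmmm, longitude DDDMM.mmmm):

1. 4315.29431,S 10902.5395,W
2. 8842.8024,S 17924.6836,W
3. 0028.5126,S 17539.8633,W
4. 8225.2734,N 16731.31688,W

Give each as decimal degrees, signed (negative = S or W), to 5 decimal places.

1. -43.25491, -109.04233
2. -88.71337, -179.41139
3. -0.47521, -175.66439
4. 82.42122, -167.52195

Point 1:
  Latitude: degrees = first 2 digits = 43, minutes = 15.29431; 43 + 15.29431/60 = 43.254905
  S → negative
  Longitude: degrees = first 3 digits = 109, minutes = 2.5395; 109 + 2.5395/60 = 109.042325
  hemisphere W, so the sign is −
Point 2:
  Latitude: degrees = first 2 digits = 88, minutes = 42.8024; 88 + 42.8024/60 = 88.713373
  S → negative
  Lon: degrees = first 3 digits = 179, minutes = 24.6836; 179 + 24.6836/60 = 179.411393
  W ⇒ negate
Point 3:
  Latitude: split at 2 digits → 00° and 28.5126′; 0 + 28.5126/60 = 0.475210
  S → negative
  Longitude: degrees = first 3 digits = 175, minutes = 39.8633; 175 + 39.8633/60 = 175.664388
  W ⇒ negate
Point 4:
  Lat: degrees = first 2 digits = 82, minutes = 25.2734; 82 + 25.2734/60 = 82.421223
  N → positive
  λ: split at 3 digits → 167° and 31.31688′; 167 + 31.31688/60 = 167.521948
  hemisphere W, so the sign is −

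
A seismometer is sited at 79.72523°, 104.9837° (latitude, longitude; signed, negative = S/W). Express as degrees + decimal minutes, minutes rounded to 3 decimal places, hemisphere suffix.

79° 43.514′ N, 104° 59.022′ E

Latitude: minutes = (79.725230 − 79) × 60 = 43.51380
Lon: 104° + 0.983700 × 60 = 104° 59.02200′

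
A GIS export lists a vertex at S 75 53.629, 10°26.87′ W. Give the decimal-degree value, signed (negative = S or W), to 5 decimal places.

-75.89382, -10.44783

φ: 53.629′ = 0.893817°; total 75.893817
S ⇒ negate
Longitude: 10 + 26.87/60 = 10.447833
hemisphere W, so the sign is −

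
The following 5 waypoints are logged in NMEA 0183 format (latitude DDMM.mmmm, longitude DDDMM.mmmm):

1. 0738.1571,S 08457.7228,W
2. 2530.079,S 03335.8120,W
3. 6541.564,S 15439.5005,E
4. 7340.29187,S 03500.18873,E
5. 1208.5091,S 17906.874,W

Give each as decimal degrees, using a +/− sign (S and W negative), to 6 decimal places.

1. -7.635952, -84.962047
2. -25.501317, -33.596867
3. -65.692733, 154.658342
4. -73.671531, 35.003146
5. -12.141818, -179.114567

Point 1:
  φ: split at 2 digits → 07° and 38.1571′; 7 + 38.1571/60 = 7.6359517
  hemisphere S, so the sign is −
  Lon: split at 3 digits → 084° and 57.7228′; 84 + 57.7228/60 = 84.9620467
  hemisphere W, so the sign is −
Point 2:
  Latitude: degrees = first 2 digits = 25, minutes = 30.079; 25 + 30.079/60 = 25.5013167
  hemisphere S, so the sign is −
  Lon: split at 3 digits → 033° and 35.812′; 33 + 35.812/60 = 33.5968667
  W ⇒ negate
Point 3:
  φ: split at 2 digits → 65° and 41.564′; 65 + 41.564/60 = 65.6927333
  hemisphere S, so the sign is −
  Lon: degrees = first 3 digits = 154, minutes = 39.5005; 154 + 39.5005/60 = 154.6583417
  E → positive
Point 4:
  Lat: split at 2 digits → 73° and 40.29187′; 73 + 40.29187/60 = 73.6715312
  S → negative
  Lon: degrees = first 3 digits = 35, minutes = 0.18873; 35 + 0.18873/60 = 35.0031455
  E → positive
Point 5:
  φ: split at 2 digits → 12° and 8.5091′; 12 + 8.5091/60 = 12.1418183
  hemisphere S, so the sign is −
  λ: split at 3 digits → 179° and 6.874′; 179 + 6.874/60 = 179.1145667
  W ⇒ negate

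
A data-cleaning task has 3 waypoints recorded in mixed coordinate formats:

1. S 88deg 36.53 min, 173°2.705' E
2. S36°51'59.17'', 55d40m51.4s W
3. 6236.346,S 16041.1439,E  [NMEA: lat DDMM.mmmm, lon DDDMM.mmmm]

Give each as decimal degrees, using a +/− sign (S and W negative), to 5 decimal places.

1. -88.60883, 173.04508
2. -36.86644, -55.68094
3. -62.60577, 160.68573

Point 1:
  Latitude: 36.53′ = 0.608833°; total 88.608833
  S ⇒ negate
  Longitude: 2.705′ = 0.045083°; total 173.045083
  E → positive
Point 2:
  Latitude: 36 + 51/60 + 59.17/3600 = 36.866436
  hemisphere S, so the sign is −
  λ: 55 + 40/60 + 51.4/3600 = 55.680944
  W ⇒ negate
Point 3:
  Lat: degrees = first 2 digits = 62, minutes = 36.346; 62 + 36.346/60 = 62.605767
  S ⇒ negate
  Longitude: degrees = first 3 digits = 160, minutes = 41.1439; 160 + 41.1439/60 = 160.685732
  E → positive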